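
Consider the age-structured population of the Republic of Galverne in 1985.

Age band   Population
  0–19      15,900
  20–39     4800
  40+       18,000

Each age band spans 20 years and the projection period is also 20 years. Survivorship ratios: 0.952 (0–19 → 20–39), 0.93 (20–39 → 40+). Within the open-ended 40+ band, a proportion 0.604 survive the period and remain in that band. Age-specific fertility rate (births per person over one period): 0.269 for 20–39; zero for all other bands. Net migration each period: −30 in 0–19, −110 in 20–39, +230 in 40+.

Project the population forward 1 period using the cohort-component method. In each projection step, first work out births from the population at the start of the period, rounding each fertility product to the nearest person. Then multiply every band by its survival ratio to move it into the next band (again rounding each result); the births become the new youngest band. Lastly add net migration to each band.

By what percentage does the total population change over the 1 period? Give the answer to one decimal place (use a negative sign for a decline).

Period 1.
Births: 4800 * 0.269 = 1291
20–39: 15900 * 0.952 = 15137
40+: 4800 * 0.93 + 18000 * 0.604 = 4464 + 10872 = 15336
Net migration: 0–19 − 30 → 1261; 20–39 − 110 → 15027; 40+ + 230 → 15566
End of period: [1261, 15027, 15566]
Total: 38700 → 31854; change = -6846; percentage change = -17.7%

-17.7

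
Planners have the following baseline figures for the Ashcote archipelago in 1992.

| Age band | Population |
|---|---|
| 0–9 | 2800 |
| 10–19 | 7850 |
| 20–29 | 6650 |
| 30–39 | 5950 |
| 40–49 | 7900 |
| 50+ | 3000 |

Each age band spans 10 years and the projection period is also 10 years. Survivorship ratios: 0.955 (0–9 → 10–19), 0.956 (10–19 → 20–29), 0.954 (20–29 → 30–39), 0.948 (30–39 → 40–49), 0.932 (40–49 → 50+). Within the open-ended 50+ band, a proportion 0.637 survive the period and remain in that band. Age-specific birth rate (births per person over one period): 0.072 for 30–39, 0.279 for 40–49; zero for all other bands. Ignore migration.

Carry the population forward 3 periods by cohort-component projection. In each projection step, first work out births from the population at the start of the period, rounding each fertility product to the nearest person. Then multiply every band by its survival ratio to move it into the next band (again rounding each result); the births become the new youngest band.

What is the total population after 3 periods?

28480

(Bands numbered youngest = 1 to oldest = 6.)
Period 1.
Births: 5950 × 0.072 = 428, 7900 × 0.279 = 2204 → total 2632
Band 2: 2800 × 0.955 = 2674
Band 3: 7850 × 0.956 = 7505
Band 4: 6650 × 0.954 = 6344
Band 5: 5950 × 0.948 = 5641
Band 6: 7900 × 0.932 + 3000 × 0.637 = 7363 + 1911 = 9274
Giving 2632 / 2674 / 7505 / 6344 / 5641 / 9274.
Period 2.
Births: 6344 × 0.072 = 457, 5641 × 0.279 = 1574 → total 2031
Band 2: 2632 × 0.955 = 2514
Band 3: 2674 × 0.956 = 2556
Band 4: 7505 × 0.954 = 7160
Band 5: 6344 × 0.948 = 6014
Band 6: 5641 × 0.932 + 9274 × 0.637 = 5257 + 5908 = 11165
Giving 2031 / 2514 / 2556 / 7160 / 6014 / 11165.
Period 3.
Births: 7160 × 0.072 = 516, 6014 × 0.279 = 1678 → total 2194
Band 2: 2031 × 0.955 = 1940
Band 3: 2514 × 0.956 = 2403
Band 4: 2556 × 0.954 = 2438
Band 5: 7160 × 0.948 = 6788
Band 6: 6014 × 0.932 + 11165 × 0.637 = 5605 + 7112 = 12717
Giving 2194 / 1940 / 2403 / 2438 / 6788 / 12717.
Total after period 3: 2194 + 1940 + 2403 + 2438 + 6788 + 12717 = 28480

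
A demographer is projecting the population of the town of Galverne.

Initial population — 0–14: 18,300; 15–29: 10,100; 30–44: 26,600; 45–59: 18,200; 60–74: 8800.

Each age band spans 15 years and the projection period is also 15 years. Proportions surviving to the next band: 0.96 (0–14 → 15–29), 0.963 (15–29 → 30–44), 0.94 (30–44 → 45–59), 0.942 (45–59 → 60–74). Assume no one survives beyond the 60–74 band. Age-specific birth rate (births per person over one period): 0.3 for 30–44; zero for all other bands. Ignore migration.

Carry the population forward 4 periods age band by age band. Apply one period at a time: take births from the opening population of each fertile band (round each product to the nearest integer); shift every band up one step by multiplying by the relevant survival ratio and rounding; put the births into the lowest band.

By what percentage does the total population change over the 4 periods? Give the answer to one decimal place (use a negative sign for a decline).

-61.3

— Period 1 —
Births: 26600 × 0.3 = 7980
15–29: 18300 × 0.96 = 17568
30–44: 10100 × 0.963 = 9726
45–59: 26600 × 0.94 = 25004
60–74: 18200 × 0.942 = 17144
End of period: [7980, 17568, 9726, 25004, 17144]
— Period 2 —
Births: 9726 × 0.3 = 2918
15–29: 7980 × 0.96 = 7661
30–44: 17568 × 0.963 = 16918
45–59: 9726 × 0.94 = 9142
60–74: 25004 × 0.942 = 23554
End of period: [2918, 7661, 16918, 9142, 23554]
— Period 3 —
Births: 16918 × 0.3 = 5075
15–29: 2918 × 0.96 = 2801
30–44: 7661 × 0.963 = 7378
45–59: 16918 × 0.94 = 15903
60–74: 9142 × 0.942 = 8612
End of period: [5075, 2801, 7378, 15903, 8612]
— Period 4 —
Births: 7378 × 0.3 = 2213
15–29: 5075 × 0.96 = 4872
30–44: 2801 × 0.963 = 2697
45–59: 7378 × 0.94 = 6935
60–74: 15903 × 0.942 = 14981
End of period: [2213, 4872, 2697, 6935, 14981]
Total: 82000 → 31698; change = -50302; percentage change = -61.3%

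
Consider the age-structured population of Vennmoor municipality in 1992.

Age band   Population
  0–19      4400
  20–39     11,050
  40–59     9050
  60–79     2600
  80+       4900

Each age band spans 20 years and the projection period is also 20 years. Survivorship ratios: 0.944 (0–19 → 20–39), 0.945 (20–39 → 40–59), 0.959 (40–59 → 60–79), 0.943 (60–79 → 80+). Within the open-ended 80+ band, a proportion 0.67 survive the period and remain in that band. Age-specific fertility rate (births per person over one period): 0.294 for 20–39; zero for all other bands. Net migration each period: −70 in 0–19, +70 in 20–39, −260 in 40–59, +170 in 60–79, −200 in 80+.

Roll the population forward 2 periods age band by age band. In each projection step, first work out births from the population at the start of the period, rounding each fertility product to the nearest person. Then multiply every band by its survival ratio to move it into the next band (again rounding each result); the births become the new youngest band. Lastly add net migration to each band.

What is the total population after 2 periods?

Period 1:
Births: 11050 × 0.294 = 3249
20–39: 4400 × 0.944 = 4154
40–59: 11050 × 0.945 = 10442
60–79: 9050 × 0.959 = 8679
80+: 2600 × 0.943 + 4900 × 0.67 = 2452 + 3283 = 5735
Net migration: 0–19 − 70 → 3179; 20–39 + 70 → 4224; 40–59 − 260 → 10182; 60–79 + 170 → 8849; 80+ − 200 → 5535
Giving 3179 / 4224 / 10182 / 8849 / 5535.
Period 2:
Births: 4224 × 0.294 = 1242
20–39: 3179 × 0.944 = 3001
40–59: 4224 × 0.945 = 3992
60–79: 10182 × 0.959 = 9765
80+: 8849 × 0.943 + 5535 × 0.67 = 8345 + 3708 = 12053
Net migration: 0–19 − 70 → 1172; 20–39 + 70 → 3071; 40–59 − 260 → 3732; 60–79 + 170 → 9935; 80+ − 200 → 11853
Giving 1172 / 3071 / 3732 / 9935 / 11853.
Total after period 2: 1172 + 3071 + 3732 + 9935 + 11853 = 29763

29763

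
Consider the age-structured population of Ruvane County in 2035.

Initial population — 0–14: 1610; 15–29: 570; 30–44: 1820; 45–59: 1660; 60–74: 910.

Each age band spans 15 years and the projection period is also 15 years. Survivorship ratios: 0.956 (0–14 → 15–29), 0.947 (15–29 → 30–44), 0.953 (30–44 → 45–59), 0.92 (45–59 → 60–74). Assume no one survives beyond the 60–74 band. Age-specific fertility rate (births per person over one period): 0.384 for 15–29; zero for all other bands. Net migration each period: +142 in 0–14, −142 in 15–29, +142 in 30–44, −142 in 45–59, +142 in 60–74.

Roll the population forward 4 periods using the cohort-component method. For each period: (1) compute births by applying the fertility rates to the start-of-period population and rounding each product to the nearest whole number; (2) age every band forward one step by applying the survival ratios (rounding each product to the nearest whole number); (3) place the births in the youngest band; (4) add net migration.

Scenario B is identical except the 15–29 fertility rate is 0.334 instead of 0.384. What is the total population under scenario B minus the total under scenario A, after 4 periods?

Period 1.
Births: 570 × 0.384 = 219
15–29: 1610 × 0.956 = 1539
30–44: 570 × 0.947 = 540
45–59: 1820 × 0.953 = 1734
60–74: 1660 × 0.92 = 1527
Net migration: 0–14 + 142 → 361; 15–29 − 142 → 1397; 30–44 + 142 → 682; 45–59 − 142 → 1592; 60–74 + 142 → 1669
End of period: [361, 1397, 682, 1592, 1669]
Period 2.
Births: 1397 × 0.384 = 536
15–29: 361 × 0.956 = 345
30–44: 1397 × 0.947 = 1323
45–59: 682 × 0.953 = 650
60–74: 1592 × 0.92 = 1465
Net migration: 0–14 + 142 → 678; 15–29 − 142 → 203; 30–44 + 142 → 1465; 45–59 − 142 → 508; 60–74 + 142 → 1607
End of period: [678, 203, 1465, 508, 1607]
Period 3.
Births: 203 × 0.384 = 78
15–29: 678 × 0.956 = 648
30–44: 203 × 0.947 = 192
45–59: 1465 × 0.953 = 1396
60–74: 508 × 0.92 = 467
Net migration: 0–14 + 142 → 220; 15–29 − 142 → 506; 30–44 + 142 → 334; 45–59 − 142 → 1254; 60–74 + 142 → 609
End of period: [220, 506, 334, 1254, 609]
Period 4.
Births: 506 × 0.384 = 194
15–29: 220 × 0.956 = 210
30–44: 506 × 0.947 = 479
45–59: 334 × 0.953 = 318
60–74: 1254 × 0.92 = 1154
Net migration: 0–14 + 142 → 336; 15–29 − 142 → 68; 30–44 + 142 → 621; 45–59 − 142 → 176; 60–74 + 142 → 1296
End of period: [336, 68, 621, 176, 1296]
Scenario A total after 4 periods: 2497
Scenario B projection —
Period 1.
Births: 570 × 0.334 = 190
15–29: 1610 × 0.956 = 1539
30–44: 570 × 0.947 = 540
45–59: 1820 × 0.953 = 1734
60–74: 1660 × 0.92 = 1527
Net migration: 0–14 + 142 → 332; 15–29 − 142 → 1397; 30–44 + 142 → 682; 45–59 − 142 → 1592; 60–74 + 142 → 1669
End of period: [332, 1397, 682, 1592, 1669]
Period 2.
Births: 1397 × 0.334 = 467
15–29: 332 × 0.956 = 317
30–44: 1397 × 0.947 = 1323
45–59: 682 × 0.953 = 650
60–74: 1592 × 0.92 = 1465
Net migration: 0–14 + 142 → 609; 15–29 − 142 → 175; 30–44 + 142 → 1465; 45–59 − 142 → 508; 60–74 + 142 → 1607
End of period: [609, 175, 1465, 508, 1607]
Period 3.
Births: 175 × 0.334 = 58
15–29: 609 × 0.956 = 582
30–44: 175 × 0.947 = 166
45–59: 1465 × 0.953 = 1396
60–74: 508 × 0.92 = 467
Net migration: 0–14 + 142 → 200; 15–29 − 142 → 440; 30–44 + 142 → 308; 45–59 − 142 → 1254; 60–74 + 142 → 609
End of period: [200, 440, 308, 1254, 609]
Period 4.
Births: 440 × 0.334 = 147
15–29: 200 × 0.956 = 191
30–44: 440 × 0.947 = 417
45–59: 308 × 0.953 = 294
60–74: 1254 × 0.92 = 1154
Net migration: 0–14 + 142 → 289; 15–29 − 142 → 49; 30–44 + 142 → 559; 45–59 − 142 → 152; 60–74 + 142 → 1296
End of period: [289, 49, 559, 152, 1296]
Scenario B total after 4 periods: 2345
Difference B − A = 2345 − 2497 = -152

-152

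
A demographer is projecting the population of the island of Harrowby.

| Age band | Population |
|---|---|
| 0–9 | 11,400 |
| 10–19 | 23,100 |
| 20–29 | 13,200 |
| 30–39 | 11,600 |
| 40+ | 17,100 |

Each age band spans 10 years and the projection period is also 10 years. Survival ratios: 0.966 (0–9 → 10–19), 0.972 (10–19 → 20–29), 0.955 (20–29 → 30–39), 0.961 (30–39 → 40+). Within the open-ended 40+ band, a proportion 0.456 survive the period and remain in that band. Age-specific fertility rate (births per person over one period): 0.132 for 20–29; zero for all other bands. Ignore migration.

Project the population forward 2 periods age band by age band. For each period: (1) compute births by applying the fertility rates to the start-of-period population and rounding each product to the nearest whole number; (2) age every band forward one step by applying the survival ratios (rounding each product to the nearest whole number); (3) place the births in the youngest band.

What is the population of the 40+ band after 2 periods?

Period 1.
Births: 13200 × 0.132 = 1742
10–19: 11400 × 0.966 = 11012
20–29: 23100 × 0.972 = 22453
30–39: 13200 × 0.955 = 12606
40+: 11600 × 0.961 + 17100 × 0.456 = 11148 + 7798 = 18946
End of period: [1742, 11012, 22453, 12606, 18946]
Period 2.
Births: 22453 × 0.132 = 2964
10–19: 1742 × 0.966 = 1683
20–29: 11012 × 0.972 = 10704
30–39: 22453 × 0.955 = 21443
40+: 12606 × 0.961 + 18946 × 0.456 = 12114 + 8639 = 20753
End of period: [2964, 1683, 10704, 21443, 20753]

20753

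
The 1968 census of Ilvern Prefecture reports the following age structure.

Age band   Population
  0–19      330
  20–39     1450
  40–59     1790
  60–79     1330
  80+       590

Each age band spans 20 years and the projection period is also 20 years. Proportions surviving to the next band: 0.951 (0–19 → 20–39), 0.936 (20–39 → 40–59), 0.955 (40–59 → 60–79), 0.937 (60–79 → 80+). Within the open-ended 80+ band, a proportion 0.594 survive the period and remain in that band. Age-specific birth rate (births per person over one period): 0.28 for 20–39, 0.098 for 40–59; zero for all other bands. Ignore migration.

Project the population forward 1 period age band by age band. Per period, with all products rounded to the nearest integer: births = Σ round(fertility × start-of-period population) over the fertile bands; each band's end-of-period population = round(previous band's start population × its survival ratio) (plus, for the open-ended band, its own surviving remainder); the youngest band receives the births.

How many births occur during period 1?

[period 1]
Births: 1450 × 0.28 = 406, 1790 × 0.098 = 175 → total 581
20–39: 330 × 0.951 = 314
40–59: 1450 × 0.936 = 1357
60–79: 1790 × 0.955 = 1709
80+: 1330 × 0.937 + 590 × 0.594 = 1246 + 350 = 1596
Population now: 0–19=581, 20–39=314, 40–59=1357, 60–79=1709, 80+=1596

581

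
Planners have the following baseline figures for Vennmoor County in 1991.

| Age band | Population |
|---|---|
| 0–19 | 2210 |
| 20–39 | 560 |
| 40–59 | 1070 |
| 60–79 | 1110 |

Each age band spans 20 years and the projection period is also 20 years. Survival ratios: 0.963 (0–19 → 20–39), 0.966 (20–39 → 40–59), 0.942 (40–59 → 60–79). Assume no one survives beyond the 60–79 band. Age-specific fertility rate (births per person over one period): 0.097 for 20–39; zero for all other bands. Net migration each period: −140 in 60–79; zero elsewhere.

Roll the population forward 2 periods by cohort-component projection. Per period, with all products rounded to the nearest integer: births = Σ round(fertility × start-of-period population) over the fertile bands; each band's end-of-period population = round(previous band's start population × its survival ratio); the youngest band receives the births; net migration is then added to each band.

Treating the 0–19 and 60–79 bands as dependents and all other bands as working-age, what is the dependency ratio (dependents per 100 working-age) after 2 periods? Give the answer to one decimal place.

— Period 1 —
Births: 560 * 0.097 = 54
20–39: 2210 * 0.963 = 2128
40–59: 560 * 0.966 = 541
60–79: 1070 * 0.942 = 1008
Net migration: 60–79 − 140 → 868
Giving 54 / 2128 / 541 / 868.
— Period 2 —
Births: 2128 * 0.097 = 206
20–39: 54 * 0.963 = 52
40–59: 2128 * 0.966 = 2056
60–79: 541 * 0.942 = 510
Net migration: 60–79 − 140 → 370
Giving 206 / 52 / 2056 / 370.
Dependents (band 0–19 + band 60–79) = 206 + 370 = 576; working-age = 2108; ratio = 576/2108 × 100 = 27.3

27.3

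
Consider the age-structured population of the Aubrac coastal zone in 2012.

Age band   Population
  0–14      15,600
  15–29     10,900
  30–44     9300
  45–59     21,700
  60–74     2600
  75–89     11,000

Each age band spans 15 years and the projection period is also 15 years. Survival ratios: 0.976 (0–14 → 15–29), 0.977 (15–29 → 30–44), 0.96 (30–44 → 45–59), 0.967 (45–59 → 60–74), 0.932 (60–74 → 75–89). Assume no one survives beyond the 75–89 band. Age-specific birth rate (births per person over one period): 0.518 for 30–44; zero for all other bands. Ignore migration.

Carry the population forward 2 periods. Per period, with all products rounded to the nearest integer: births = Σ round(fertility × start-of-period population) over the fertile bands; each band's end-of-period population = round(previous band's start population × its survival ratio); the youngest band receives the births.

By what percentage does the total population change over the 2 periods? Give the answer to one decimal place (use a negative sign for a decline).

— Period 1 —
Births: 9300 × 0.518 = 4817
15–29: 15600 × 0.976 = 15226
30–44: 10900 × 0.977 = 10649
45–59: 9300 × 0.96 = 8928
60–74: 21700 × 0.967 = 20984
75–89: 2600 × 0.932 = 2423
End of period: [4817, 15226, 10649, 8928, 20984, 2423]
— Period 2 —
Births: 10649 × 0.518 = 5516
15–29: 4817 × 0.976 = 4701
30–44: 15226 × 0.977 = 14876
45–59: 10649 × 0.96 = 10223
60–74: 8928 × 0.967 = 8633
75–89: 20984 × 0.932 = 19557
End of period: [5516, 4701, 14876, 10223, 8633, 19557]
Total: 71100 → 63506; change = -7594; percentage change = -10.7%

-10.7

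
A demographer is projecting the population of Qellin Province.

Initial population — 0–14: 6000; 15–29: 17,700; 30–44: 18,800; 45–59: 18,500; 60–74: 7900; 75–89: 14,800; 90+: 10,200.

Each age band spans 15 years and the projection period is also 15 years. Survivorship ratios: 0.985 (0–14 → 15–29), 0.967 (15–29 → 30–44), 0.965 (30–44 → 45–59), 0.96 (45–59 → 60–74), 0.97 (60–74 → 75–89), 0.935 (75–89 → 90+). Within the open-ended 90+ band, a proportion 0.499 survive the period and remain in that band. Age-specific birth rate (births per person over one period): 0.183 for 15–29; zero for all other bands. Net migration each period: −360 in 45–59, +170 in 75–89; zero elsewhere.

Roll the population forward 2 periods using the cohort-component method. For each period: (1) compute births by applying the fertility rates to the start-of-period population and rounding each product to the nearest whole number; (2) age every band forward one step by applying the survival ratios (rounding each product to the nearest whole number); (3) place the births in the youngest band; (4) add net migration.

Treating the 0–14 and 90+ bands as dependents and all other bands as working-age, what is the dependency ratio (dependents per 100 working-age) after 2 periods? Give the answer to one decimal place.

(Groups numbered youngest = 1 to oldest = 7.)
[period 1]
Births: 17700 × 0.183 = 3239
Group 2: 6000 × 0.985 = 5910
Group 3: 17700 × 0.967 = 17116
Group 4: 18800 × 0.965 = 18142
Group 5: 18500 × 0.96 = 17760
Group 6: 7900 × 0.97 = 7663
Group 7: 14800 × 0.935 + 10200 × 0.499 = 13838 + 5090 = 18928
Net migration: Group 4 − 360 → 17782; Group 6 + 170 → 7833
End of period: [3239, 5910, 17116, 17782, 17760, 7833, 18928]
[period 2]
Births: 5910 × 0.183 = 1082
Group 2: 3239 × 0.985 = 3190
Group 3: 5910 × 0.967 = 5715
Group 4: 17116 × 0.965 = 16517
Group 5: 17782 × 0.96 = 17071
Group 6: 17760 × 0.97 = 17227
Group 7: 7833 × 0.935 + 18928 × 0.499 = 7324 + 9445 = 16769
Net migration: Group 4 − 360 → 16157; Group 6 + 170 → 17397
End of period: [1082, 3190, 5715, 16157, 17071, 17397, 16769]
Dependents (band 0–14 + band 90+) = 1082 + 16769 = 17851; working-age = 59530; ratio = 17851/59530 × 100 = 30.0

30.0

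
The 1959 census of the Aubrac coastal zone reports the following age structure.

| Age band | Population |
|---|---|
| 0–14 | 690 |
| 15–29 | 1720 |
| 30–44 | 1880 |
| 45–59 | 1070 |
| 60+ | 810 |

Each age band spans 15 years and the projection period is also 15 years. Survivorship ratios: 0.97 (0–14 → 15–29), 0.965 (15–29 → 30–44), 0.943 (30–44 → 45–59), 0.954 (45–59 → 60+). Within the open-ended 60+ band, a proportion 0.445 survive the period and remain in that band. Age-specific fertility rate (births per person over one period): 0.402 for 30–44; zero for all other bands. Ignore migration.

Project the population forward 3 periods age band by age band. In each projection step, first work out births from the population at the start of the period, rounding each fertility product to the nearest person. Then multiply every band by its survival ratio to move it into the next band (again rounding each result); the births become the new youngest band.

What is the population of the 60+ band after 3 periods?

2519

— Period 1 —
Births: 1880 × 0.402 = 756
15–29: 690 × 0.97 = 669
30–44: 1720 × 0.965 = 1660
45–59: 1880 × 0.943 = 1773
60+: 1070 × 0.954 + 810 × 0.445 = 1021 + 360 = 1381
End of period: [756, 669, 1660, 1773, 1381]
— Period 2 —
Births: 1660 × 0.402 = 667
15–29: 756 × 0.97 = 733
30–44: 669 × 0.965 = 646
45–59: 1660 × 0.943 = 1565
60+: 1773 × 0.954 + 1381 × 0.445 = 1691 + 615 = 2306
End of period: [667, 733, 646, 1565, 2306]
— Period 3 —
Births: 646 × 0.402 = 260
15–29: 667 × 0.97 = 647
30–44: 733 × 0.965 = 707
45–59: 646 × 0.943 = 609
60+: 1565 × 0.954 + 2306 × 0.445 = 1493 + 1026 = 2519
End of period: [260, 647, 707, 609, 2519]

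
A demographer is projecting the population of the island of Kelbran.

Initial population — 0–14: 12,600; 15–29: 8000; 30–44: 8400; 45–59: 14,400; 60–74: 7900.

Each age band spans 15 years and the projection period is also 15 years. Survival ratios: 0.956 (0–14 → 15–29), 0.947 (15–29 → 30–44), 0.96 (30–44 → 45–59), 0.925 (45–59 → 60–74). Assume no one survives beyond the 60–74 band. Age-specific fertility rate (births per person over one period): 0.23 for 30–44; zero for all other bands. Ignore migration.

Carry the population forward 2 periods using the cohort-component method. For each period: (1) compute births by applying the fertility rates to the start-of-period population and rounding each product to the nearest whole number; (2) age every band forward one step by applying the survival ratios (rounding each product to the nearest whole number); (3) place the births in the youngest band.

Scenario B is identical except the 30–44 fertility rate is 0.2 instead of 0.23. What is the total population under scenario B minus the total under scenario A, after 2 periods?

-468

[period 1]
Births: 8400 * 0.23 = 1932
15–29: 12600 * 0.956 = 12046
30–44: 8000 * 0.947 = 7576
45–59: 8400 * 0.96 = 8064
60–74: 14400 * 0.925 = 13320
Population now: 0–14=1932, 15–29=12046, 30–44=7576, 45–59=8064, 60–74=13320
[period 2]
Births: 7576 * 0.23 = 1742
15–29: 1932 * 0.956 = 1847
30–44: 12046 * 0.947 = 11408
45–59: 7576 * 0.96 = 7273
60–74: 8064 * 0.925 = 7459
Population now: 0–14=1742, 15–29=1847, 30–44=11408, 45–59=7273, 60–74=7459
Scenario A total after 2 periods: 29729
Scenario B projection —
[period 1]
Births: 8400 * 0.2 = 1680
15–29: 12600 * 0.956 = 12046
30–44: 8000 * 0.947 = 7576
45–59: 8400 * 0.96 = 8064
60–74: 14400 * 0.925 = 13320
Population now: 0–14=1680, 15–29=12046, 30–44=7576, 45–59=8064, 60–74=13320
[period 2]
Births: 7576 * 0.2 = 1515
15–29: 1680 * 0.956 = 1606
30–44: 12046 * 0.947 = 11408
45–59: 7576 * 0.96 = 7273
60–74: 8064 * 0.925 = 7459
Population now: 0–14=1515, 15–29=1606, 30–44=11408, 45–59=7273, 60–74=7459
Scenario B total after 2 periods: 29261
Difference B − A = 29261 − 29729 = -468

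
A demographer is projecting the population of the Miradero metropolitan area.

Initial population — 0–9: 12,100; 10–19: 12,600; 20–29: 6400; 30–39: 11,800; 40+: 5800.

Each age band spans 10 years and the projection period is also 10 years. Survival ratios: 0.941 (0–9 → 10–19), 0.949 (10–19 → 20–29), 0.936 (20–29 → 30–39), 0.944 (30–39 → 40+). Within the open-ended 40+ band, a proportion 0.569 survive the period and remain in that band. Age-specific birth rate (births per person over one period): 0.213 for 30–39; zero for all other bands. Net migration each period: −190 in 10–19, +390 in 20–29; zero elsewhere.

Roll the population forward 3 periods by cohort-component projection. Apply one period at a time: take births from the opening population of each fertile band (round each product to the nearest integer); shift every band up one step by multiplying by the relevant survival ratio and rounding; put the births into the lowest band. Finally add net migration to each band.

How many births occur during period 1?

After projecting period 1:
Births: 11800 × 0.213 = 2513
10–19: 12100 × 0.941 = 11386
20–29: 12600 × 0.949 = 11957
30–39: 6400 × 0.936 = 5990
40+: 11800 × 0.944 + 5800 × 0.569 = 11139 + 3300 = 14439
Net migration: 10–19 − 190 → 11196; 20–29 + 390 → 12347
Giving 2513 / 11196 / 12347 / 5990 / 14439.

2513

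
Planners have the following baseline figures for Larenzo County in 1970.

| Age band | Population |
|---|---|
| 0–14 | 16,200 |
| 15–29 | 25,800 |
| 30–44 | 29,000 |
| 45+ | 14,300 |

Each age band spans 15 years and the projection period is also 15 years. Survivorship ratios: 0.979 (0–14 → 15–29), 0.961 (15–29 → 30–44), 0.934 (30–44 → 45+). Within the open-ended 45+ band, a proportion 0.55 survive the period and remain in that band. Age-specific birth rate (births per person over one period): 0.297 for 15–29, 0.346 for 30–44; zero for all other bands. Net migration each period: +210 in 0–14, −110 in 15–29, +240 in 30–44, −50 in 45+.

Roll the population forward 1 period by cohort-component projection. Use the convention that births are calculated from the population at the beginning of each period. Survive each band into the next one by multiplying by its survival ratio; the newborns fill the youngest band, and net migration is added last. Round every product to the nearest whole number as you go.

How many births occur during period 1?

17697

Let group 1 be 0–14 through group 4 = 45+.
[period 1]
Births: 25800 × 0.297 = 7663  |  29000 × 0.346 = 10034 ⇒ total 17697
Group 2: 16200 × 0.979 = 15860
Group 3: 25800 × 0.961 = 24794
Group 4: 29000 × 0.934 + 14300 × 0.55 = 27086 + 7865 = 34951
Net migration: Group 1 + 210 → 17907; Group 2 − 110 → 15750; Group 3 + 240 → 25034; Group 4 − 50 → 34901
→ [17907, 15750, 25034, 34901]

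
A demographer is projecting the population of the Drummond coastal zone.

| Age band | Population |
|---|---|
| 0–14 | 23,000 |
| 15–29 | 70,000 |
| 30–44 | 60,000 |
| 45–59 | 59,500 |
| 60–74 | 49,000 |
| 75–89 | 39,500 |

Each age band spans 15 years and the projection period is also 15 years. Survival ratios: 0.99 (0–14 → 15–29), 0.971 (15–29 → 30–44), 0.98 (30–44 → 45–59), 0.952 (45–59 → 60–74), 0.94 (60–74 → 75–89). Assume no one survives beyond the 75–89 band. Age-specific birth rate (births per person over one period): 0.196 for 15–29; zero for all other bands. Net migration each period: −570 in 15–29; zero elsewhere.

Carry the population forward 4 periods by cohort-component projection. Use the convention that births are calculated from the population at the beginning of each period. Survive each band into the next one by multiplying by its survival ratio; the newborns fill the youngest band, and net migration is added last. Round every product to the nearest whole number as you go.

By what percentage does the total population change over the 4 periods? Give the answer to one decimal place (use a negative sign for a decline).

-67.3

Let band 1 be 0–14 through band 6 = 75–89.
Period 1:
Births: 70000 * 0.196 = 13720
Band 2: 23000 * 0.99 = 22770
Band 3: 70000 * 0.971 = 67970
Band 4: 60000 * 0.98 = 58800
Band 5: 59500 * 0.952 = 56644
Band 6: 49000 * 0.94 = 46060
Net migration: Band 2 − 570 → 22200
Giving 13720 / 22200 / 67970 / 58800 / 56644 / 46060.
Period 2:
Births: 22200 * 0.196 = 4351
Band 2: 13720 * 0.99 = 13583
Band 3: 22200 * 0.971 = 21556
Band 4: 67970 * 0.98 = 66611
Band 5: 58800 * 0.952 = 55978
Band 6: 56644 * 0.94 = 53245
Net migration: Band 2 − 570 → 13013
Giving 4351 / 13013 / 21556 / 66611 / 55978 / 53245.
Period 3:
Births: 13013 * 0.196 = 2551
Band 2: 4351 * 0.99 = 4307
Band 3: 13013 * 0.971 = 12636
Band 4: 21556 * 0.98 = 21125
Band 5: 66611 * 0.952 = 63414
Band 6: 55978 * 0.94 = 52619
Net migration: Band 2 − 570 → 3737
Giving 2551 / 3737 / 12636 / 21125 / 63414 / 52619.
Period 4:
Births: 3737 * 0.196 = 732
Band 2: 2551 * 0.99 = 2525
Band 3: 3737 * 0.971 = 3629
Band 4: 12636 * 0.98 = 12383
Band 5: 21125 * 0.952 = 20111
Band 6: 63414 * 0.94 = 59609
Net migration: Band 2 − 570 → 1955
Giving 732 / 1955 / 3629 / 12383 / 20111 / 59609.
Total: 301000 → 98419; change = -202581; percentage change = -67.3%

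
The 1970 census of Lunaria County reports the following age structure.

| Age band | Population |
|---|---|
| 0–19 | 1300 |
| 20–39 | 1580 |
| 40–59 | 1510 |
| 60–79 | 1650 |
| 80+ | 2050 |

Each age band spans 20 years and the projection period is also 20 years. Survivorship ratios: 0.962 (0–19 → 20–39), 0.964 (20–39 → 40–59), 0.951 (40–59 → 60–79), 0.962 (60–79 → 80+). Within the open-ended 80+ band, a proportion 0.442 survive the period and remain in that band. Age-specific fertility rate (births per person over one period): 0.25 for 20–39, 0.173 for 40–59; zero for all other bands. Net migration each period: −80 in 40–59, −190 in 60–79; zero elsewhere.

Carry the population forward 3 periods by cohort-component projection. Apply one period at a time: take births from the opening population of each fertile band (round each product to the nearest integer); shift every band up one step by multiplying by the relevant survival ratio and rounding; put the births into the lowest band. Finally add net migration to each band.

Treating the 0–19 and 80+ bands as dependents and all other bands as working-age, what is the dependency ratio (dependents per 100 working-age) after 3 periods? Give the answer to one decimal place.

Let group 1 be 0–19 through group 5 = 80+.
Period 1.
Births: 1580 * 0.25 = 395 ; 1510 * 0.173 = 261 — total 656
Group 2: 1300 * 0.962 = 1251
Group 3: 1580 * 0.964 = 1523
Group 4: 1510 * 0.951 = 1436
Group 5: 1650 * 0.962 + 2050 * 0.442 = 1587 + 906 = 2493
Net migration: Group 3 − 80 → 1443; Group 4 − 190 → 1246
→ [656, 1251, 1443, 1246, 2493]
Period 2.
Births: 1251 * 0.25 = 313 ; 1443 * 0.173 = 250 — total 563
Group 2: 656 * 0.962 = 631
Group 3: 1251 * 0.964 = 1206
Group 4: 1443 * 0.951 = 1372
Group 5: 1246 * 0.962 + 2493 * 0.442 = 1199 + 1102 = 2301
Net migration: Group 3 − 80 → 1126; Group 4 − 190 → 1182
→ [563, 631, 1126, 1182, 2301]
Period 3.
Births: 631 * 0.25 = 158 ; 1126 * 0.173 = 195 — total 353
Group 2: 563 * 0.962 = 542
Group 3: 631 * 0.964 = 608
Group 4: 1126 * 0.951 = 1071
Group 5: 1182 * 0.962 + 2301 * 0.442 = 1137 + 1017 = 2154
Net migration: Group 3 − 80 → 528; Group 4 − 190 → 881
→ [353, 542, 528, 881, 2154]
Dependents (band 0–19 + band 80+) = 353 + 2154 = 2507; working-age = 1951; ratio = 2507/1951 × 100 = 128.5

128.5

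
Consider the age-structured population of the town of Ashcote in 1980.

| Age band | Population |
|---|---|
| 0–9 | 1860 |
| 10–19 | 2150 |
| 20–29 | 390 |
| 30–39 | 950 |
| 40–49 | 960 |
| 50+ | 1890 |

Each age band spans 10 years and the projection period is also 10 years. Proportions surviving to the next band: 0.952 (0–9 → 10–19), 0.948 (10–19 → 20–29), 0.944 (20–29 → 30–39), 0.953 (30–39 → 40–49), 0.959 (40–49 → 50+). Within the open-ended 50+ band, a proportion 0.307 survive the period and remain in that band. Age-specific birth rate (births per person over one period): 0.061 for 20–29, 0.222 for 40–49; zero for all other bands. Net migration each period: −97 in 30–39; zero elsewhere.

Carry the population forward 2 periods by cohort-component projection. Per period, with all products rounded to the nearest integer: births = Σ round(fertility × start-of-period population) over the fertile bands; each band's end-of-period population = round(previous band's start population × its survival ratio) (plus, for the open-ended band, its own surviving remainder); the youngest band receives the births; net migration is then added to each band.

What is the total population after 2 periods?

Period 1:
Births: 390 * 0.061 = 24, 960 * 0.222 = 213 → 237
10–19: 1860 * 0.952 = 1771
20–29: 2150 * 0.948 = 2038
30–39: 390 * 0.944 = 368
40–49: 950 * 0.953 = 905
50+: 960 * 0.959 + 1890 * 0.307 = 921 + 580 = 1501
Net migration: 30–39 − 97 → 271
→ [237, 1771, 2038, 271, 905, 1501]
Period 2:
Births: 2038 * 0.061 = 124, 905 * 0.222 = 201 → 325
10–19: 237 * 0.952 = 226
20–29: 1771 * 0.948 = 1679
30–39: 2038 * 0.944 = 1924
40–49: 271 * 0.953 = 258
50+: 905 * 0.959 + 1501 * 0.307 = 868 + 461 = 1329
Net migration: 30–39 − 97 → 1827
→ [325, 226, 1679, 1827, 258, 1329]
Total after period 2: 325 + 226 + 1679 + 1827 + 258 + 1329 = 5644

5644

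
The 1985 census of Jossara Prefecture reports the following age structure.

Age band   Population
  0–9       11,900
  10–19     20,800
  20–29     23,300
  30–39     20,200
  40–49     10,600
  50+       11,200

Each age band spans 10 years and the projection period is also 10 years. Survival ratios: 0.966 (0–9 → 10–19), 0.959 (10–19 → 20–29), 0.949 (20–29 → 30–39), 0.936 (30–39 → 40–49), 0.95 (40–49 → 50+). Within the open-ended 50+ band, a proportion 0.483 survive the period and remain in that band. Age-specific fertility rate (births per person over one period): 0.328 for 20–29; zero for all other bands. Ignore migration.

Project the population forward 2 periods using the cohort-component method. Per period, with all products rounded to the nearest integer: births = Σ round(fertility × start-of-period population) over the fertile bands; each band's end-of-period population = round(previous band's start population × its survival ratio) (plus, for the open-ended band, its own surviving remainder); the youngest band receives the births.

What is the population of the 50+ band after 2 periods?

25439

[period 1]
Births: 23300 × 0.328 = 7642
10–19: 11900 × 0.966 = 11495
20–29: 20800 × 0.959 = 19947
30–39: 23300 × 0.949 = 22112
40–49: 20200 × 0.936 = 18907
50+: 10600 × 0.95 + 11200 × 0.483 = 10070 + 5410 = 15480
End of period: [7642, 11495, 19947, 22112, 18907, 15480]
[period 2]
Births: 19947 × 0.328 = 6543
10–19: 7642 × 0.966 = 7382
20–29: 11495 × 0.959 = 11024
30–39: 19947 × 0.949 = 18930
40–49: 22112 × 0.936 = 20697
50+: 18907 × 0.95 + 15480 × 0.483 = 17962 + 7477 = 25439
End of period: [6543, 7382, 11024, 18930, 20697, 25439]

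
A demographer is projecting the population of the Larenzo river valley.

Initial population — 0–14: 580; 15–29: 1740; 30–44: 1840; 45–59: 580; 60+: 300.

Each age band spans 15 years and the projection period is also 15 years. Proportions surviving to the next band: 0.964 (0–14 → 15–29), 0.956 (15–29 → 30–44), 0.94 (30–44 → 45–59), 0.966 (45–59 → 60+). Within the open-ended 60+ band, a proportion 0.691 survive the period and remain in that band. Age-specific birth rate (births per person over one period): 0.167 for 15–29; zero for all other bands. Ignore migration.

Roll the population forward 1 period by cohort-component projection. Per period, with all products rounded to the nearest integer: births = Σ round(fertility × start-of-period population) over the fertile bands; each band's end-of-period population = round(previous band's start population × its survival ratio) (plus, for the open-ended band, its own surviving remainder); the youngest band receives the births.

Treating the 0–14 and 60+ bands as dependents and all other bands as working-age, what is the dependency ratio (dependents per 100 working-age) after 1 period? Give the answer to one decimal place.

26.8

Call the groups 1 to 5, youngest first.
After projecting period 1:
Births: 1740 × 0.167 = 291
Group 2: 580 × 0.964 = 559
Group 3: 1740 × 0.956 = 1663
Group 4: 1840 × 0.94 = 1730
Group 5: 580 × 0.966 + 300 × 0.691 = 560 + 207 = 767
→ [291, 559, 1663, 1730, 767]
Dependents (band 0–14 + band 60+) = 291 + 767 = 1058; working-age = 3952; ratio = 1058/3952 × 100 = 26.8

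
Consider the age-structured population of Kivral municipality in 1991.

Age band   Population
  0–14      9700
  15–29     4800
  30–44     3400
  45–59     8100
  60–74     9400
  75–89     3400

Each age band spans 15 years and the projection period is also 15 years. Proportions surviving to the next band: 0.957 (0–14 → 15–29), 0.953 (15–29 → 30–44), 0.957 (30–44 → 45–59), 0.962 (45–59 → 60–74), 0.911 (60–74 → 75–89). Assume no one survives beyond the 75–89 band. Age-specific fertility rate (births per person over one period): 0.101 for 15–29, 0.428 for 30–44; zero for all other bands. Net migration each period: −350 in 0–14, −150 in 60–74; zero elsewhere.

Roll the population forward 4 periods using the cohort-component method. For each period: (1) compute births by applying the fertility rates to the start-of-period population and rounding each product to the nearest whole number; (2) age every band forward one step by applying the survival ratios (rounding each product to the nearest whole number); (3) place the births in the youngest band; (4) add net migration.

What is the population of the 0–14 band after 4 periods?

517

After projecting period 1:
Births: 4800 * 0.101 = 485 ; 3400 * 0.428 = 1455 — total 1940
15–29: 9700 * 0.957 = 9283
30–44: 4800 * 0.953 = 4574
45–59: 3400 * 0.957 = 3254
60–74: 8100 * 0.962 = 7792
75–89: 9400 * 0.911 = 8563
Net migration: 0–14 − 350 → 1590; 60–74 − 150 → 7642
Giving 1590 / 9283 / 4574 / 3254 / 7642 / 8563.
After projecting period 2:
Births: 9283 * 0.101 = 938 ; 4574 * 0.428 = 1958 — total 2896
15–29: 1590 * 0.957 = 1522
30–44: 9283 * 0.953 = 8847
45–59: 4574 * 0.957 = 4377
60–74: 3254 * 0.962 = 3130
75–89: 7642 * 0.911 = 6962
Net migration: 0–14 − 350 → 2546; 60–74 − 150 → 2980
Giving 2546 / 1522 / 8847 / 4377 / 2980 / 6962.
After projecting period 3:
Births: 1522 * 0.101 = 154 ; 8847 * 0.428 = 3787 — total 3941
15–29: 2546 * 0.957 = 2437
30–44: 1522 * 0.953 = 1450
45–59: 8847 * 0.957 = 8467
60–74: 4377 * 0.962 = 4211
75–89: 2980 * 0.911 = 2715
Net migration: 0–14 − 350 → 3591; 60–74 − 150 → 4061
Giving 3591 / 2437 / 1450 / 8467 / 4061 / 2715.
After projecting period 4:
Births: 2437 * 0.101 = 246 ; 1450 * 0.428 = 621 — total 867
15–29: 3591 * 0.957 = 3437
30–44: 2437 * 0.953 = 2322
45–59: 1450 * 0.957 = 1388
60–74: 8467 * 0.962 = 8145
75–89: 4061 * 0.911 = 3700
Net migration: 0–14 − 350 → 517; 60–74 − 150 → 7995
Giving 517 / 3437 / 2322 / 1388 / 7995 / 3700.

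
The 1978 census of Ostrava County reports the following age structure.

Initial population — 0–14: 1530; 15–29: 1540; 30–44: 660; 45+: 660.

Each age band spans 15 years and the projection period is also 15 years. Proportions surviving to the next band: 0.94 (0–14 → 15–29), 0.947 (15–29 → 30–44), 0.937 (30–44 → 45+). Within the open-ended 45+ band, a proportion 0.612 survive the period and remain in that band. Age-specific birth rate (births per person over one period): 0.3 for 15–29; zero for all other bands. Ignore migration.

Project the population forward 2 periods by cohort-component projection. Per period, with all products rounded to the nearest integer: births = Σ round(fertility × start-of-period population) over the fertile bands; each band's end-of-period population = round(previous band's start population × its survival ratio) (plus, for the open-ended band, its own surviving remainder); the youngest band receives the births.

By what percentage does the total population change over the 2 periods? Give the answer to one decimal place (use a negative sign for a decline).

-3.9

(Bands numbered youngest = 1 to oldest = 4.)
Period 1.
Births: 1540 × 0.3 = 462
Band 2: 1530 × 0.94 = 1438
Band 3: 1540 × 0.947 = 1458
Band 4: 660 × 0.937 + 660 × 0.612 = 618 + 404 = 1022
Population now: 0–14=462, 15–29=1438, 30–44=1458, 45+=1022
Period 2.
Births: 1438 × 0.3 = 431
Band 2: 462 × 0.94 = 434
Band 3: 1438 × 0.947 = 1362
Band 4: 1458 × 0.937 + 1022 × 0.612 = 1366 + 625 = 1991
Population now: 0–14=431, 15–29=434, 30–44=1362, 45+=1991
Total: 4390 → 4218; change = -172; percentage change = -3.9%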